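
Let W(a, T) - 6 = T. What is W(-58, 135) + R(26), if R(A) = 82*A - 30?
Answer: 2243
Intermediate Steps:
R(A) = -30 + 82*A
W(a, T) = 6 + T
W(-58, 135) + R(26) = (6 + 135) + (-30 + 82*26) = 141 + (-30 + 2132) = 141 + 2102 = 2243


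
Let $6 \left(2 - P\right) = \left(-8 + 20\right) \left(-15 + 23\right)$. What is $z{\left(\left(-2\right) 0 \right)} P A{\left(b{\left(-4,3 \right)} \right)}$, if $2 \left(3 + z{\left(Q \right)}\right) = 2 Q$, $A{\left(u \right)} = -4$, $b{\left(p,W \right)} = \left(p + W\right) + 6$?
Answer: $-168$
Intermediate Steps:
$b{\left(p,W \right)} = 6 + W + p$ ($b{\left(p,W \right)} = \left(W + p\right) + 6 = 6 + W + p$)
$P = -14$ ($P = 2 - \frac{\left(-8 + 20\right) \left(-15 + 23\right)}{6} = 2 - \frac{12 \cdot 8}{6} = 2 - 16 = -14$)
$z{\left(Q \right)} = -3 + Q$ ($z{\left(Q \right)} = -3 + \frac{2 Q}{2} = -3 + Q$)
$z{\left(\left(-2\right) 0 \right)} P A{\left(b{\left(-4,3 \right)} \right)} = \left(-3 - 0\right) \left(-14\right) \left(-4\right) = \left(-3 + 0\right) \left(-14\right) \left(-4\right) = \left(-3\right) \left(-14\right) \left(-4\right) = 42 \left(-4\right) = -168$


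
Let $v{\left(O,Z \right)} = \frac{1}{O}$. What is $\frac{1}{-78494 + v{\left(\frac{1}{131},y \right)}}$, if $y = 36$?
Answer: $- \frac{1}{78363} \approx -1.2761 \cdot 10^{-5}$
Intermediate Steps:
$\frac{1}{-78494 + v{\left(\frac{1}{131},y \right)}} = \frac{1}{-78494 + \frac{1}{\frac{1}{131}}} = \frac{1}{-78494 + 131} = \frac{1}{-78363} = - \frac{1}{78363}$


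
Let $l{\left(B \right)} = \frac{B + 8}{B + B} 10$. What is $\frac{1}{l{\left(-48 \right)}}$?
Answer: $\frac{6}{25} \approx 0.24$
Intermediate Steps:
$l{\left(B \right)} = \frac{5 \left(8 + B\right)}{B}$ ($l{\left(B \right)} = \frac{8 + B}{2 B} 10 = \frac{5 \left(8 + B\right)}{B}$)
$\frac{1}{l{\left(-48 \right)}} = \frac{1}{5 + \frac{40}{-48}} = \frac{1}{5 + 40 \left(- \frac{1}{48}\right)} = \frac{1}{5 - \frac{5}{6}} = \frac{1}{\frac{25}{6}} = \frac{6}{25}$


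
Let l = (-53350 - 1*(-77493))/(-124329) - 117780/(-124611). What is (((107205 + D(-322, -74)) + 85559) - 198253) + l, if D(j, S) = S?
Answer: -28724864854150/5164253673 ≈ -5562.3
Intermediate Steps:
l = 3878328749/5164253673 (l = (-53350 + 77493)*(-1/124329) - 117780*(-1/124611) = 24143*(-1/124329) + 39260/41537 = -24143/124329 + 39260/41537 = 3878328749/5164253673 ≈ 0.75099)
(((107205 + D(-322, -74)) + 85559) - 198253) + l = (((107205 - 74) + 85559) - 198253) + 3878328749/5164253673 = ((107131 + 85559) - 198253) + 3878328749/5164253673 = (192690 - 198253) + 3878328749/5164253673 = -5563 + 3878328749/5164253673 = -28724864854150/5164253673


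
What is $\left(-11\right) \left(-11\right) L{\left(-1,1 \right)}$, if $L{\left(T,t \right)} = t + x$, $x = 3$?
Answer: $484$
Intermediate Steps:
$L{\left(T,t \right)} = 3 + t$ ($L{\left(T,t \right)} = t + 3 = 3 + t$)
$\left(-11\right) \left(-11\right) L{\left(-1,1 \right)} = \left(-11\right) \left(-11\right) \left(3 + 1\right) = 121 \cdot 4 = 484$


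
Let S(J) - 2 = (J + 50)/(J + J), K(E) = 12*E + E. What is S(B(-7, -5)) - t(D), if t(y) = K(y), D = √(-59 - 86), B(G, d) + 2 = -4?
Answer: -5/3 - 13*I*√145 ≈ -1.6667 - 156.54*I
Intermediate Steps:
B(G, d) = -6 (B(G, d) = -2 - 4 = -6)
K(E) = 13*E
D = I*√145 (D = √(-145) = I*√145 ≈ 12.042*I)
S(J) = 2 + (50 + J)/(2*J) (S(J) = 2 + (J + 50)/(J + J) = 2 + (50 + J)/((2*J)) = 2 + (50 + J)*(1/(2*J)) = 2 + (50 + J)/(2*J))
t(y) = 13*y
S(B(-7, -5)) - t(D) = (5/2 + 25/(-6)) - 13*I*√145 = (5/2 + 25*(-⅙)) - 13*I*√145 = (5/2 - 25/6) - 13*I*√145 = -5/3 - 13*I*√145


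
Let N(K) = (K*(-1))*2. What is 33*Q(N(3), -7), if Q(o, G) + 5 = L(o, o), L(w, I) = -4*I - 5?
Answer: 462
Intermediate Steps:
L(w, I) = -5 - 4*I
N(K) = -2*K (N(K) = -K*2 = -2*K)
Q(o, G) = -10 - 4*o (Q(o, G) = -5 + (-5 - 4*o) = -10 - 4*o)
33*Q(N(3), -7) = 33*(-10 - (-8)*3) = 33*(-10 - 4*(-6)) = 33*(-10 + 24) = 33*14 = 462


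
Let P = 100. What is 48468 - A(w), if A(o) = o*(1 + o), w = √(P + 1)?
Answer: 48367 - √101 ≈ 48357.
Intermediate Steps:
w = √101 (w = √(100 + 1) = √101 ≈ 10.050)
48468 - A(w) = 48468 - √101*(1 + √101)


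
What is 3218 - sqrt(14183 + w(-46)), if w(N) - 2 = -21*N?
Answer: 3218 - sqrt(15151) ≈ 3094.9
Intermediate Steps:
w(N) = 2 - 21*N
3218 - sqrt(14183 + w(-46)) = 3218 - sqrt(14183 + (2 - 21*(-46))) = 3218 - sqrt(14183 + (2 + 966)) = 3218 - sqrt(14183 + 968) = 3218 - sqrt(15151)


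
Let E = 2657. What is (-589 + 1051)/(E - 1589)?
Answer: 77/178 ≈ 0.43258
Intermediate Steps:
(-589 + 1051)/(E - 1589) = (-589 + 1051)/(2657 - 1589) = 462/1068 = 462*(1/1068) = 77/178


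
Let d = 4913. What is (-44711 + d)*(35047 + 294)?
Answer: -1406501118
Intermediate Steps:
(-44711 + d)*(35047 + 294) = (-44711 + 4913)*(35047 + 294) = -39798*35341 = -1406501118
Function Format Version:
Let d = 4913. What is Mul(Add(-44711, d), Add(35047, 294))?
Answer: -1406501118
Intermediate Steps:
Mul(Add(-44711, d), Add(35047, 294)) = Mul(Add(-44711, 4913), Add(35047, 294)) = Mul(-39798, 35341) = -1406501118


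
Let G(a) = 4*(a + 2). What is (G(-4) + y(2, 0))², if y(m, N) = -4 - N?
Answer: 144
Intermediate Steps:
G(a) = 8 + 4*a (G(a) = 4*(2 + a) = 8 + 4*a)
(G(-4) + y(2, 0))² = ((8 + 4*(-4)) + (-4 - 1*0))² = ((8 - 16) + (-4 + 0))² = (-8 - 4)² = (-12)² = 144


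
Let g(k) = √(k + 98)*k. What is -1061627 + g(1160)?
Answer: -1061627 + 1160*√1258 ≈ -1.0205e+6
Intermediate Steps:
g(k) = k*√(98 + k) (g(k) = √(98 + k)*k = k*√(98 + k))
-1061627 + g(1160) = -1061627 + 1160*√(98 + 1160) = -1061627 + 1160*√1258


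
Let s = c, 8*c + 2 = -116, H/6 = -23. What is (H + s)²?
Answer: 373321/16 ≈ 23333.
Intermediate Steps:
H = -138 (H = 6*(-23) = -138)
c = -59/4 (c = -¼ + (⅛)*(-116) = -¼ - 29/2 = -59/4 ≈ -14.750)
s = -59/4 ≈ -14.750
(H + s)² = (-138 - 59/4)² = (-611/4)² = 373321/16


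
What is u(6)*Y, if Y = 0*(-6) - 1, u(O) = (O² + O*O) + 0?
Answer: -72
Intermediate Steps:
u(O) = 2*O² (u(O) = (O² + O²) + 0 = 2*O² + 0 = 2*O²)
Y = -1 (Y = 0 - 1 = -1)
u(6)*Y = (2*6²)*(-1) = (2*36)*(-1) = 72*(-1) = -72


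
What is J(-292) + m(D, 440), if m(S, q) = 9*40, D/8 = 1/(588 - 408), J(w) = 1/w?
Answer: 105119/292 ≈ 360.00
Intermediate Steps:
D = 2/45 (D = 8/(588 - 408) = 8/180 = 8*(1/180) = 2/45 ≈ 0.044444)
m(S, q) = 360
J(-292) + m(D, 440) = 1/(-292) + 360 = -1/292 + 360 = 105119/292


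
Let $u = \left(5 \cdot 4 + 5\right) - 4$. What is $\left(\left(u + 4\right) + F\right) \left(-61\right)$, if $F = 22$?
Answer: $-2867$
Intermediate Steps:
$u = 21$ ($u = \left(20 + 5\right) - 4 = 25 - 4 = 21$)
$\left(\left(u + 4\right) + F\right) \left(-61\right) = \left(\left(21 + 4\right) + 22\right) \left(-61\right) = \left(25 + 22\right) \left(-61\right) = 47 \left(-61\right) = -2867$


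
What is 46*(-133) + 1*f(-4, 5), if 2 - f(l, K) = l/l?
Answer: -6117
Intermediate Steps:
f(l, K) = 1 (f(l, K) = 2 - l/l = 2 - 1*1 = 2 - 1 = 1)
46*(-133) + 1*f(-4, 5) = 46*(-133) + 1*1 = -6118 + 1 = -6117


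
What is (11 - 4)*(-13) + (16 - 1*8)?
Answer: -83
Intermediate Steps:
(11 - 4)*(-13) + (16 - 1*8) = 7*(-13) + (16 - 8) = -91 + 8 = -83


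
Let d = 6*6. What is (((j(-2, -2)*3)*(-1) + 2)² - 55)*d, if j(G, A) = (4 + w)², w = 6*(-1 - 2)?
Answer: 12360276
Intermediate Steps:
w = -18 (w = 6*(-3) = -18)
j(G, A) = 196 (j(G, A) = (4 - 18)² = (-14)² = 196)
d = 36
(((j(-2, -2)*3)*(-1) + 2)² - 55)*d = (((196*3)*(-1) + 2)² - 55)*36 = ((588*(-1) + 2)² - 55)*36 = ((-588 + 2)² - 55)*36 = ((-586)² - 55)*36 = (343396 - 55)*36 = 343341*36 = 12360276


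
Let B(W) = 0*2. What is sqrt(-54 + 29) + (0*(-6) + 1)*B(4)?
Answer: 5*I ≈ 5.0*I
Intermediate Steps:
B(W) = 0
sqrt(-54 + 29) + (0*(-6) + 1)*B(4) = sqrt(-54 + 29) + (0*(-6) + 1)*0 = sqrt(-25) + (0 + 1)*0 = 5*I + 1*0 = 5*I + 0 = 5*I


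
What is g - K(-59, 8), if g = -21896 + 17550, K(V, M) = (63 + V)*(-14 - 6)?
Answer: -4266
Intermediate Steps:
K(V, M) = -1260 - 20*V (K(V, M) = (63 + V)*(-20) = -1260 - 20*V)
g = -4346
g - K(-59, 8) = -4346 - (-1260 - 20*(-59)) = -4346 - (-1260 + 1180) = -4346 - 1*(-80) = -4346 + 80 = -4266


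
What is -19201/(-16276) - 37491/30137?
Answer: -2426383/37731524 ≈ -0.064306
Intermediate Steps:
-19201/(-16276) - 37491/30137 = -19201*(-1/16276) - 37491*1/30137 = 1477/1252 - 37491/30137 = -2426383/37731524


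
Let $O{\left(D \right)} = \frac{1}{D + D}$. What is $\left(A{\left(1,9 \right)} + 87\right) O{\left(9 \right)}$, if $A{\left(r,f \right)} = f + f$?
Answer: $\frac{35}{6} \approx 5.8333$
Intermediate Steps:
$A{\left(r,f \right)} = 2 f$
$O{\left(D \right)} = \frac{1}{2 D}$
$\left(A{\left(1,9 \right)} + 87\right) O{\left(9 \right)} = \left(2 \cdot 9 + 87\right) \frac{1}{2 \cdot 9} = \left(18 + 87\right) \frac{1}{2} \cdot \frac{1}{9} = 105 \cdot \frac{1}{18} = \frac{35}{6}$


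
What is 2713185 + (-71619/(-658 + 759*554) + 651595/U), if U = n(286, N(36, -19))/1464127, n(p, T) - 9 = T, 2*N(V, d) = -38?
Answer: -40051200790049321/419828 ≈ -9.5399e+10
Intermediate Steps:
N(V, d) = -19 (N(V, d) = (½)*(-38) = -19)
n(p, T) = 9 + T
U = -10/1464127 (U = (9 - 19)/1464127 = -10*1/1464127 = -10/1464127 ≈ -6.8300e-6)
2713185 + (-71619/(-658 + 759*554) + 651595/U) = 2713185 + (-71619/(-658 + 759*554) + 651595/(-10/1464127)) = 2713185 + (-71619/(-658 + 420486) + 651595*(-1464127/10)) = 2713185 + (-71619/419828 - 190803566513/2) = 2713185 - 40052339861081501/419828 = -40051200790049321/419828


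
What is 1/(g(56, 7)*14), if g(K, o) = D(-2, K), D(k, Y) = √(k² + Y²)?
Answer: √785/21980 ≈ 0.0012747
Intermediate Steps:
D(k, Y) = √(Y² + k²)
g(K, o) = √(4 + K²) (g(K, o) = √(K² + (-2)²) = √(K² + 4) = √(4 + K²))
1/(g(56, 7)*14) = 1/(√(4 + 56²)*14) = 1/(√(4 + 3136)*14) = 1/(√3140*14) = 1/((2*√785)*14) = 1/(28*√785) = √785/21980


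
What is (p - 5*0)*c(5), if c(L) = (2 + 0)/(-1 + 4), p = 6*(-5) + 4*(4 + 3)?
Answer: -4/3 ≈ -1.3333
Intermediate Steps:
p = -2 (p = -30 + 4*7 = -30 + 28 = -2)
c(L) = 2/3
(p - 5*0)*c(5) = (-2 - 5*0)*(2/3) = (-2 + 0)*(2/3) = -2*2/3 = -4/3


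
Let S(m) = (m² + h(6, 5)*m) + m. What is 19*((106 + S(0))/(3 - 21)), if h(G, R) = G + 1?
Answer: -1007/9 ≈ -111.89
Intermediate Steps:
h(G, R) = 1 + G
S(m) = m² + 8*m (S(m) = (m² + (1 + 6)*m) + m = (m² + 7*m) + m = m² + 8*m)
19*((106 + S(0))/(3 - 21)) = 19*((106 + 0*(8 + 0))/(3 - 21)) = 19*((106 + 0*8)/(-18)) = 19*((106 + 0)*(-1/18)) = 19*(106*(-1/18)) = 19*(-53/9) = -1007/9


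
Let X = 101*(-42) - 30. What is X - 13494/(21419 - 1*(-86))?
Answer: -91882854/21505 ≈ -4272.6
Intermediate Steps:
X = -4272 (X = -4242 - 30 = -4272)
X - 13494/(21419 - 1*(-86)) = -4272 - 13494/(21419 - 1*(-86)) = -4272 - 13494/(21419 + 86) = -4272 - 13494/21505 = -91882854/21505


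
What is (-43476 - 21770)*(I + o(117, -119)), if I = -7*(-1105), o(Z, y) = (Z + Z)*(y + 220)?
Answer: -2046701774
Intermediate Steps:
o(Z, y) = 2*Z*(220 + y) (o(Z, y) = (2*Z)*(220 + y) = 2*Z*(220 + y))
I = 7735
(-43476 - 21770)*(I + o(117, -119)) = (-43476 - 21770)*(7735 + 2*117*(220 - 119)) = -65246*(7735 + 2*117*101) = -65246*(7735 + 23634) = -65246*31369 = -2046701774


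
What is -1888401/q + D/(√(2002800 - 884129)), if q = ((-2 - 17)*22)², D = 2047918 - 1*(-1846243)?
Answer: -1888401/174724 + 3894161*√1118671/1118671 ≈ 3671.0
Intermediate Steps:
D = 3894161 (D = 2047918 + 1846243 = 3894161)
q = 174724 (q = (-19*22)² = (-418)² = 174724)
-1888401/q + D/(√(2002800 - 884129)) = -1888401/174724 + 3894161/(√(2002800 - 884129)) = -1888401*1/174724 + 3894161/(√1118671) = -1888401/174724 + 3894161*(√1118671/1118671) = -1888401/174724 + 3894161*√1118671/1118671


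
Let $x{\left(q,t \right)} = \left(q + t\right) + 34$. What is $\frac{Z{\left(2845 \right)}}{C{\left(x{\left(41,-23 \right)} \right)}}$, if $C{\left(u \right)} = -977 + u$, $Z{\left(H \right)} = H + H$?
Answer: $- \frac{1138}{185} \approx -6.1514$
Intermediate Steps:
$x{\left(q,t \right)} = 34 + q + t$
$Z{\left(H \right)} = 2 H$
$\frac{Z{\left(2845 \right)}}{C{\left(x{\left(41,-23 \right)} \right)}} = \frac{2 \cdot 2845}{-977 + \left(34 + 41 - 23\right)} = \frac{5690}{-977 + 52} = \frac{5690}{-925} = 5690 \left(- \frac{1}{925}\right) = - \frac{1138}{185}$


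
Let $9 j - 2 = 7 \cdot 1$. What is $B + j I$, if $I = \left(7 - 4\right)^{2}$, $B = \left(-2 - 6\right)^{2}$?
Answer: $73$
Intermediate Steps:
$j = 1$ ($j = \frac{2}{9} + \frac{7 \cdot 1}{9} = \frac{2}{9} + \frac{1}{9} \cdot 7 = \frac{2}{9} + \frac{7}{9} = 1$)
$B = 64$ ($B = \left(-8\right)^{2} = 64$)
$I = 9$ ($I = 3^{2} = 9$)
$B + j I = 64 + 1 \cdot 9 = 64 + 9 = 73$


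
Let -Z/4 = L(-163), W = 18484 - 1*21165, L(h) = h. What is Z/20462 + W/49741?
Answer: -11213745/508900171 ≈ -0.022035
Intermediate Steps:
W = -2681 (W = 18484 - 21165 = -2681)
Z = 652 (Z = -4*(-163) = 652)
Z/20462 + W/49741 = 652/20462 - 2681/49741 = 652*(1/20462) - 2681*1/49741 = 326/10231 - 2681/49741 = -11213745/508900171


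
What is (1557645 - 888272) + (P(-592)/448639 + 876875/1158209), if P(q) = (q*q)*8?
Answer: 347821717828790456/519617727551 ≈ 6.6938e+5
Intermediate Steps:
P(q) = 8*q² (P(q) = q²*8 = 8*q²)
(1557645 - 888272) + (P(-592)/448639 + 876875/1158209) = (1557645 - 888272) + ((8*(-592)²)/448639 + 876875/1158209) = 669373 + ((8*350464)*(1/448639) + 876875*(1/1158209)) = 669373 + (2803712*(1/448639) + 876875/1158209) = 669373 + (2803712/448639 + 876875/1158209) = 669373 + 3640684794933/519617727551 = 347821717828790456/519617727551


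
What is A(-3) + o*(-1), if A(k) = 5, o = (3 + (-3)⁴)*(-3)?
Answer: 257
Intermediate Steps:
o = -252 (o = (3 + 81)*(-3) = 84*(-3) = -252)
A(-3) + o*(-1) = 5 - 252*(-1) = 5 + 252 = 257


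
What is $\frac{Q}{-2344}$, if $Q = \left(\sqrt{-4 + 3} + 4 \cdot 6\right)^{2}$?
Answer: $- \frac{\left(24 + i\right)^{2}}{2344} \approx -0.24531 - 0.020478 i$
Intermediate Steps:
$Q = \left(24 + i\right)^{2}$ ($Q = \left(\sqrt{-1} + 24\right)^{2} = \left(i + 24\right)^{2} = \left(24 + i\right)^{2} \approx 575.0 + 48.0 i$)
$\frac{Q}{-2344} = \frac{\left(24 + i\right)^{2}}{-2344} = \left(24 + i\right)^{2} \left(- \frac{1}{2344}\right) = - \frac{\left(24 + i\right)^{2}}{2344}$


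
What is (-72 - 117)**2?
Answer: 35721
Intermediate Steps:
(-72 - 117)**2 = (-189)**2 = 35721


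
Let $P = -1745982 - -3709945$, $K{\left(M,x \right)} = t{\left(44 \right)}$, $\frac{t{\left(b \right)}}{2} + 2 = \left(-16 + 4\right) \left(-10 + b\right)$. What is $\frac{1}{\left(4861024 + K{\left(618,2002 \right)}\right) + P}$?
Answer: $\frac{1}{6824167} \approx 1.4654 \cdot 10^{-7}$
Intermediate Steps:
$t{\left(b \right)} = 236 - 24 b$ ($t{\left(b \right)} = -4 + 2 \left(-16 + 4\right) \left(-10 + b\right) = -4 + 2 \left(- 12 \left(-10 + b\right)\right) = -4 + 2 \left(120 - 12 b\right) = -4 - \left(-240 + 24 b\right) = 236 - 24 b$)
$K{\left(M,x \right)} = -820$ ($K{\left(M,x \right)} = 236 - 1056 = -820$)
$P = 1963963$ ($P = -1745982 + 3709945 = 1963963$)
$\frac{1}{\left(4861024 + K{\left(618,2002 \right)}\right) + P} = \frac{1}{\left(4861024 - 820\right) + 1963963} = \frac{1}{4860204 + 1963963} = \frac{1}{6824167}$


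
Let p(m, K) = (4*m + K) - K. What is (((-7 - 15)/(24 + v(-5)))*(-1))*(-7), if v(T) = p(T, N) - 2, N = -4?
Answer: -77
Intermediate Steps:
p(m, K) = 4*m (p(m, K) = (K + 4*m) - K = 4*m)
v(T) = -2 + 4*T (v(T) = 4*T - 2 = -2 + 4*T)
(((-7 - 15)/(24 + v(-5)))*(-1))*(-7) = (((-7 - 15)/(24 + (-2 + 4*(-5))))*(-1))*(-7) = (-22/(24 + (-2 - 20))*(-1))*(-7) = (-22/(24 - 22)*(-1))*(-7) = (-22/2*(-1))*(-7) = (-22*1/2*(-1))*(-7) = -11*(-1)*(-7) = 11*(-7) = -77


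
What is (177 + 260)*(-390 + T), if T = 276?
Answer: -49818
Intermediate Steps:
(177 + 260)*(-390 + T) = (177 + 260)*(-390 + 276) = 437*(-114) = -49818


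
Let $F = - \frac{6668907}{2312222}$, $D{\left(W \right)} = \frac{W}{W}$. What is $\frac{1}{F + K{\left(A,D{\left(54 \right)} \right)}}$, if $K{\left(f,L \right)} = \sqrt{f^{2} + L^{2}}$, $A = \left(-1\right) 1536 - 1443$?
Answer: $\frac{15419993481354}{47446011124292800879} + \frac{5346370577284 \sqrt{8874442}}{47446011124292800879} \approx 0.00033601$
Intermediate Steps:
$A = -2979$ ($A = -1536 - 1443 = -2979$)
$D{\left(W \right)} = 1$
$F = - \frac{6668907}{2312222}$ ($F = \left(-6668907\right) \frac{1}{2312222} = - \frac{6668907}{2312222} \approx -2.8842$)
$K{\left(f,L \right)} = \sqrt{L^{2} + f^{2}}$
$\frac{1}{F + K{\left(A,D{\left(54 \right)} \right)}} = \frac{1}{- \frac{6668907}{2312222} + \sqrt{1^{2} + \left(-2979\right)^{2}}} = \frac{1}{- \frac{6668907}{2312222} + \sqrt{1 + 8874441}} = \frac{1}{- \frac{6668907}{2312222} + \sqrt{8874442}}$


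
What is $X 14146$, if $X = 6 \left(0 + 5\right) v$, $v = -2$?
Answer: $-848760$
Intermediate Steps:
$X = -60$ ($X = 6 \left(0 + 5\right) \left(-2\right) = 6 \cdot 5 \left(-2\right) = 6 \left(-10\right) = -60$)
$X 14146 = \left(-60\right) 14146 = -848760$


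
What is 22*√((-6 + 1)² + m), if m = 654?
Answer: 22*√679 ≈ 573.27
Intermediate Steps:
22*√((-6 + 1)² + m) = 22*√((-6 + 1)² + 654) = 22*√((-5)² + 654) = 22*√(25 + 654) = 22*√679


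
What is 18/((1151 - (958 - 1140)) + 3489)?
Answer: 9/2411 ≈ 0.0037329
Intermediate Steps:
18/((1151 - (958 - 1140)) + 3489) = 18/((1151 - 1*(-182)) + 3489) = 18/((1151 + 182) + 3489) = 18/(1333 + 3489) = 18/4822 = 18*(1/4822) = 9/2411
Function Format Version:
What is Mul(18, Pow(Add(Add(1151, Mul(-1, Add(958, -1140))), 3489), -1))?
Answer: Rational(9, 2411) ≈ 0.0037329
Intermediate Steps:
Mul(18, Pow(Add(Add(1151, Mul(-1, Add(958, -1140))), 3489), -1)) = Mul(18, Pow(Add(Add(1151, Mul(-1, -182)), 3489), -1)) = Mul(18, Pow(Add(Add(1151, 182), 3489), -1)) = Mul(18, Pow(Add(1333, 3489), -1)) = Mul(18, Pow(4822, -1)) = Mul(18, Rational(1, 4822)) = Rational(9, 2411)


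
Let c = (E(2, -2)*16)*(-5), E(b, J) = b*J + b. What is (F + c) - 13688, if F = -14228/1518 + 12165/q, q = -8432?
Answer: -86646903347/6399888 ≈ -13539.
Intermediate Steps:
E(b, J) = b + J*b (E(b, J) = J*b + b = b + J*b)
F = -69218483/6399888 (F = -14228/1518 + 12165/(-8432) = -14228*1/1518 + 12165*(-1/8432) = -7114/759 - 12165/8432 = -69218483/6399888 ≈ -10.816)
c = 160 (c = ((2*(1 - 2))*16)*(-5) = ((2*(-1))*16)*(-5) = -2*16*(-5) = -32*(-5) = 160)
(F + c) - 13688 = (-69218483/6399888 + 160) - 13688 = 954763597/6399888 - 13688 = -86646903347/6399888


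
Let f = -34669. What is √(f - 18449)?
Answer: 3*I*√5902 ≈ 230.47*I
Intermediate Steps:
√(f - 18449) = √(-34669 - 18449) = √(-53118) = 3*I*√5902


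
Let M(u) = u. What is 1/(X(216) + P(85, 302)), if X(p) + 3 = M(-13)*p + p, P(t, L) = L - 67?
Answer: -1/2360 ≈ -0.00042373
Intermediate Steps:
P(t, L) = -67 + L
X(p) = -3 - 12*p (X(p) = -3 + (-13*p + p) = -3 - 12*p)
1/(X(216) + P(85, 302)) = 1/((-3 - 12*216) + (-67 + 302)) = 1/((-3 - 2592) + 235) = 1/(-2595 + 235) = 1/(-2360) = -1/2360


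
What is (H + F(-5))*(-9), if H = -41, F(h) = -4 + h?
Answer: 450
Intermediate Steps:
(H + F(-5))*(-9) = (-41 + (-4 - 5))*(-9) = (-41 - 9)*(-9) = -50*(-9) = 450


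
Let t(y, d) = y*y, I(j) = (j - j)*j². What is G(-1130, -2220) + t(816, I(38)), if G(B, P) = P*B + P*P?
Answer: 8102856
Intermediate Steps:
G(B, P) = P² + B*P (G(B, P) = B*P + P² = P² + B*P)
I(j) = 0 (I(j) = 0*j² = 0)
t(y, d) = y²
G(-1130, -2220) + t(816, I(38)) = -2220*(-1130 - 2220) + 816² = -2220*(-3350) + 665856 = 7437000 + 665856 = 8102856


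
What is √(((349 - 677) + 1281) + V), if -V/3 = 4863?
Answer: 2*I*√3409 ≈ 116.77*I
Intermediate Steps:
V = -14589 (V = -3*4863 = -14589)
√(((349 - 677) + 1281) + V) = √(((349 - 677) + 1281) - 14589) = √((-328 + 1281) - 14589) = √(953 - 14589) = √(-13636) = 2*I*√3409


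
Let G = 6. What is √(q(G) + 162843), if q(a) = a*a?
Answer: √162879 ≈ 403.58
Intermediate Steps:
q(a) = a²
√(q(G) + 162843) = √(6² + 162843) = √(36 + 162843) = √162879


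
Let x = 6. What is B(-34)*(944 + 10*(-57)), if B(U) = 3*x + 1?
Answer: 7106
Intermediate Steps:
B(U) = 19 (B(U) = 3*6 + 1 = 18 + 1 = 19)
B(-34)*(944 + 10*(-57)) = 19*(944 + 10*(-57)) = 19*(944 - 570) = 19*374 = 7106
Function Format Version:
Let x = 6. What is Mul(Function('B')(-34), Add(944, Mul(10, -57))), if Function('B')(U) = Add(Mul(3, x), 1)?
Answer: 7106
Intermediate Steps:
Function('B')(U) = 19 (Function('B')(U) = Add(Mul(3, 6), 1) = Add(18, 1) = 19)
Mul(Function('B')(-34), Add(944, Mul(10, -57))) = Mul(19, Add(944, Mul(10, -57))) = Mul(19, Add(944, -570)) = Mul(19, 374) = 7106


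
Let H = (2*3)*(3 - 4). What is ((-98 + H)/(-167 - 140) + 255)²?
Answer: 6144835321/94249 ≈ 65198.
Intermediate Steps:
H = -6 (H = 6*(-1) = -6)
((-98 + H)/(-167 - 140) + 255)² = ((-98 - 6)/(-167 - 140) + 255)² = (-104/(-307) + 255)² = (-104*(-1/307) + 255)² = (104/307 + 255)² = (78389/307)² = 6144835321/94249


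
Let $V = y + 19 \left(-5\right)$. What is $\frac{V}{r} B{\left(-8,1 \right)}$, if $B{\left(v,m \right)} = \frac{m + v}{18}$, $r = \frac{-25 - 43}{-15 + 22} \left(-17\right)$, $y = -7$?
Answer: $\frac{49}{204} \approx 0.2402$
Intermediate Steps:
$r = \frac{1156}{7}$ ($r = - \frac{68}{7} \left(-17\right) = \left(-68\right) \frac{1}{7} \left(-17\right) = \left(- \frac{68}{7}\right) \left(-17\right) = \frac{1156}{7} \approx 165.14$)
$V = -102$ ($V = -7 + 19 \left(-5\right) = -7 - 95 = -102$)
$B{\left(v,m \right)} = \frac{m}{18} + \frac{v}{18}$ ($B{\left(v,m \right)} = \left(m + v\right) \frac{1}{18} = \frac{m}{18} + \frac{v}{18}$)
$\frac{V}{r} B{\left(-8,1 \right)} = - \frac{102}{\frac{1156}{7}} \left(\frac{1}{18} \cdot 1 + \frac{1}{18} \left(-8\right)\right) = \left(-102\right) \frac{7}{1156} \left(\frac{1}{18} - \frac{4}{9}\right) = \left(- \frac{21}{34}\right) \left(- \frac{7}{18}\right) = \frac{49}{204}$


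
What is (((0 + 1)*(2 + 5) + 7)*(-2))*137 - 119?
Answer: -3955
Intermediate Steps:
(((0 + 1)*(2 + 5) + 7)*(-2))*137 - 119 = ((1*7 + 7)*(-2))*137 - 119 = ((7 + 7)*(-2))*137 - 119 = (14*(-2))*137 - 119 = -28*137 - 119 = -3836 - 119 = -3955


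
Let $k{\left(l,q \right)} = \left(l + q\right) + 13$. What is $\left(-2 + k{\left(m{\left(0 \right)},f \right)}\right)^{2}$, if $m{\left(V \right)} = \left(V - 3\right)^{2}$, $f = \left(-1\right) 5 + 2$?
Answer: $289$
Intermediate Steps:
$f = -3$ ($f = -5 + 2 = -3$)
$m{\left(V \right)} = \left(-3 + V\right)^{2}$
$k{\left(l,q \right)} = 13 + l + q$
$\left(-2 + k{\left(m{\left(0 \right)},f \right)}\right)^{2} = \left(-2 + \left(13 + \left(-3 + 0\right)^{2} - 3\right)\right)^{2} = \left(-2 + \left(13 + \left(-3\right)^{2} - 3\right)\right)^{2} = \left(-2 + \left(13 + 9 - 3\right)\right)^{2} = \left(-2 + 19\right)^{2} = 17^{2} = 289$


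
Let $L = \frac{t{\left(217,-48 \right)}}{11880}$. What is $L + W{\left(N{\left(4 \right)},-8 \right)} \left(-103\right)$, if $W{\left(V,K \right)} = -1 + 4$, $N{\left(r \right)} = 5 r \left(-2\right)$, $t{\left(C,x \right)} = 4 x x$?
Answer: $- \frac{50857}{165} \approx -308.22$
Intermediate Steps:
$t{\left(C,x \right)} = 4 x^{2}$
$N{\left(r \right)} = - 10 r$
$W{\left(V,K \right)} = 3$
$L = \frac{128}{165}$ ($L = \frac{4 \left(-48\right)^{2}}{11880} = 4 \cdot 2304 \cdot \frac{1}{11880} = 9216 \cdot \frac{1}{11880} = \frac{128}{165} \approx 0.77576$)
$L + W{\left(N{\left(4 \right)},-8 \right)} \left(-103\right) = \frac{128}{165} + 3 \left(-103\right) = \frac{128}{165} - 309 = - \frac{50857}{165}$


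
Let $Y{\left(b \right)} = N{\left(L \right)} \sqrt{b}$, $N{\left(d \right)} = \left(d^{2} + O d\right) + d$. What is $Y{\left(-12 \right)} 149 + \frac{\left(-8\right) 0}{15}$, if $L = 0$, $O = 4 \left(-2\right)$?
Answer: $0$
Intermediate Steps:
$O = -8$
$N{\left(d \right)} = d^{2} - 7 d$ ($N{\left(d \right)} = \left(d^{2} - 8 d\right) + d = d^{2} - 7 d$)
$Y{\left(b \right)} = 0$ ($Y{\left(b \right)} = 0 \left(-7 + 0\right) \sqrt{b} = 0 \left(-7\right) \sqrt{b} = 0 \sqrt{b} = 0$)
$Y{\left(-12 \right)} 149 + \frac{\left(-8\right) 0}{15} = 0 \cdot 149 + \frac{\left(-8\right) 0}{15} = 0 + 0 \cdot \frac{1}{15} = 0 + 0 = 0$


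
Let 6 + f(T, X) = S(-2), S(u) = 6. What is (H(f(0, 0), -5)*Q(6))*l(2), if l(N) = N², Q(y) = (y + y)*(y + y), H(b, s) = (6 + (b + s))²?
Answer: 576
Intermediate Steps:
f(T, X) = 0 (f(T, X) = -6 + 6 = 0)
H(b, s) = (6 + b + s)²
Q(y) = 4*y² (Q(y) = (2*y)*(2*y) = 4*y²)
(H(f(0, 0), -5)*Q(6))*l(2) = ((6 + 0 - 5)²*(4*6²))*2² = (1²*(4*36))*4 = (1*144)*4 = 144*4 = 576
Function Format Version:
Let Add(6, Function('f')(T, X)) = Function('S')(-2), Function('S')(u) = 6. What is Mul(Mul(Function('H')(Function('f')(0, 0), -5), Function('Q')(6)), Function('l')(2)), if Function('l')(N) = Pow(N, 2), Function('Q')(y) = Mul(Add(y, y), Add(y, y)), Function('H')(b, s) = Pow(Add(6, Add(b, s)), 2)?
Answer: 576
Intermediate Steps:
Function('f')(T, X) = 0 (Function('f')(T, X) = Add(-6, 6) = 0)
Function('H')(b, s) = Pow(Add(6, b, s), 2)
Function('Q')(y) = Mul(4, Pow(y, 2)) (Function('Q')(y) = Mul(Mul(2, y), Mul(2, y)) = Mul(4, Pow(y, 2)))
Mul(Mul(Function('H')(Function('f')(0, 0), -5), Function('Q')(6)), Function('l')(2)) = Mul(Mul(Pow(Add(6, 0, -5), 2), Mul(4, Pow(6, 2))), Pow(2, 2)) = Mul(Mul(Pow(1, 2), Mul(4, 36)), 4) = Mul(Mul(1, 144), 4) = Mul(144, 4) = 576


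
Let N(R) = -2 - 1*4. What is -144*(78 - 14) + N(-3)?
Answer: -9222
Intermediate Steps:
N(R) = -6 (N(R) = -2 - 4 = -6)
-144*(78 - 14) + N(-3) = -144*(78 - 14) - 6 = -144*64 - 6 = -9216 - 6 = -9222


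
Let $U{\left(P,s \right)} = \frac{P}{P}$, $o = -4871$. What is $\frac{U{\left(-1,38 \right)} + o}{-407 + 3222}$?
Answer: $- \frac{974}{563} \approx -1.73$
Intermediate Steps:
$U{\left(P,s \right)} = 1$
$\frac{U{\left(-1,38 \right)} + o}{-407 + 3222} = \frac{1 - 4871}{-407 + 3222} = - \frac{4870}{2815} = \left(-4870\right) \frac{1}{2815} = - \frac{974}{563}$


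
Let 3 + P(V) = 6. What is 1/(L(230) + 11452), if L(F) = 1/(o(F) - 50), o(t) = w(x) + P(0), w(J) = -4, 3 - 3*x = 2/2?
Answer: 51/584051 ≈ 8.7321e-5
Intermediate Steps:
x = ⅔ (x = 1 - 2/(3*2) = 1 - ⅓*1 = 1 - ⅓ = ⅔ ≈ 0.66667)
P(V) = 3 (P(V) = -3 + 6 = 3)
o(t) = -1 (o(t) = -4 + 3 = -1)
L(F) = -1/51 (L(F) = 1/(-1 - 50) = 1/(-51) = -1/51)
1/(L(230) + 11452) = 1/(-1/51 + 11452) = 1/(584051/51) = 51/584051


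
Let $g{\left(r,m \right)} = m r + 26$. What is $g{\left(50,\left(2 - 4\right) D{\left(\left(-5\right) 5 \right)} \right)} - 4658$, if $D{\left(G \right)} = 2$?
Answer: $-4832$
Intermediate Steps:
$g{\left(r,m \right)} = 26 + m r$
$g{\left(50,\left(2 - 4\right) D{\left(\left(-5\right) 5 \right)} \right)} - 4658 = \left(26 + \left(2 - 4\right) 2 \cdot 50\right) - 4658 = \left(26 + \left(-2\right) 2 \cdot 50\right) - 4658 = \left(26 - 200\right) - 4658 = -174 - 4658 = -4832$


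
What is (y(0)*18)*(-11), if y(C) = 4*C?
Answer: 0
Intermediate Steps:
(y(0)*18)*(-11) = ((4*0)*18)*(-11) = (0*18)*(-11) = 0*(-11) = 0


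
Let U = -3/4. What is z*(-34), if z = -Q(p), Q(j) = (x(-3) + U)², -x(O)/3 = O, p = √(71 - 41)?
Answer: 18513/8 ≈ 2314.1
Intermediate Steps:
p = √30 ≈ 5.4772
x(O) = -3*O
U = -¾ (U = -3*¼ = -¾ ≈ -0.75000)
Q(j) = 1089/16 (Q(j) = (-3*(-3) - ¾)² = (9 - ¾)² = (33/4)² = 1089/16)
z = -1089/16 (z = -1*1089/16 = -1089/16 ≈ -68.063)
z*(-34) = -1089/16*(-34) = 18513/8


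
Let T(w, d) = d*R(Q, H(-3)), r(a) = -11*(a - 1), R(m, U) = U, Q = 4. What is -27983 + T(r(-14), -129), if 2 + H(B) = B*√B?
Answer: -27725 + 387*I*√3 ≈ -27725.0 + 670.3*I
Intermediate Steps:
H(B) = -2 + B^(3/2) (H(B) = -2 + B*√B = -2 + B^(3/2))
r(a) = 11 - 11*a (r(a) = -11*(-1 + a) = 11 - 11*a)
T(w, d) = d*(-2 - 3*I*√3) (T(w, d) = d*(-2 + (-3)^(3/2)) = d*(-2 - 3*I*√3))
-27983 + T(r(-14), -129) = -27983 - 1*(-129)*(2 + 3*I*√3) = -27983 + (258 + 387*I*√3) = -27725 + 387*I*√3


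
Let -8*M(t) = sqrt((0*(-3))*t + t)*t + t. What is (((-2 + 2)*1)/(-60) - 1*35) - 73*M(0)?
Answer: -35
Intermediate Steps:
M(t) = -t/8 - t**(3/2)/8 (M(t) = -(sqrt((0*(-3))*t + t)*t + t)/8 = -(sqrt(0*t + t)*t + t)/8 = -(sqrt(0 + t)*t + t)/8 = -(sqrt(t)*t + t)/8 = -(t**(3/2) + t)/8 = -(t + t**(3/2))/8 = -t/8 - t**(3/2)/8)
(((-2 + 2)*1)/(-60) - 1*35) - 73*M(0) = (((-2 + 2)*1)/(-60) - 1*35) - 73*(-1/8*0 - 0**(3/2)/8) = ((0*1)*(-1/60) - 35) - 73*(0 - 1/8*0) = (0*(-1/60) - 35) - 73*(0 + 0) = (0 - 35) - 73*0 = -35 + 0 = -35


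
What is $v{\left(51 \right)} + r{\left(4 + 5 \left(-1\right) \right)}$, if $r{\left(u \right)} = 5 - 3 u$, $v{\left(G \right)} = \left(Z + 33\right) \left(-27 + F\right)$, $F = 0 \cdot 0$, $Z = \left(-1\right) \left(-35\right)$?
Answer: $-1828$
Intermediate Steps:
$Z = 35$
$F = 0$
$v{\left(G \right)} = -1836$ ($v{\left(G \right)} = \left(35 + 33\right) \left(-27 + 0\right) = 68 \left(-27\right) = -1836$)
$v{\left(51 \right)} + r{\left(4 + 5 \left(-1\right) \right)} = -1836 + \left(5 - 3 \left(4 + 5 \left(-1\right)\right)\right) = -1836 + \left(5 - 3 \left(4 - 5\right)\right) = -1836 + \left(5 - -3\right) = -1836 + \left(5 + 3\right) = -1836 + 8 = -1828$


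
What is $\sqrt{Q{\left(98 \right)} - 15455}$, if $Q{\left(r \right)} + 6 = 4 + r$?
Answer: $i \sqrt{15359} \approx 123.93 i$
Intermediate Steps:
$Q{\left(r \right)} = -2 + r$ ($Q{\left(r \right)} = -6 + \left(4 + r\right) = -2 + r$)
$\sqrt{Q{\left(98 \right)} - 15455} = \sqrt{\left(-2 + 98\right) - 15455} = \sqrt{96 - 15455} = \sqrt{-15359} = i \sqrt{15359}$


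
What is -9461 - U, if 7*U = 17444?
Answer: -11953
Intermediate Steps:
U = 2492 (U = (⅐)*17444 = 2492)
-9461 - U = -9461 - 1*2492 = -9461 - 2492 = -11953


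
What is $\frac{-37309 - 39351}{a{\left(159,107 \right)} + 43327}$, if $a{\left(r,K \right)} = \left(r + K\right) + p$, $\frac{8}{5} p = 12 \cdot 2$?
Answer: $- \frac{19165}{10902} \approx -1.7579$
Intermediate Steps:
$p = 15$ ($p = \frac{5 \cdot 12 \cdot 2}{8} = \frac{5}{8} \cdot 24 = 15$)
$a{\left(r,K \right)} = 15 + K + r$ ($a{\left(r,K \right)} = \left(r + K\right) + 15 = \left(K + r\right) + 15 = 15 + K + r$)
$\frac{-37309 - 39351}{a{\left(159,107 \right)} + 43327} = \frac{-37309 - 39351}{\left(15 + 107 + 159\right) + 43327} = - \frac{76660}{281 + 43327} = - \frac{76660}{43608} = \left(-76660\right) \frac{1}{43608} = - \frac{19165}{10902}$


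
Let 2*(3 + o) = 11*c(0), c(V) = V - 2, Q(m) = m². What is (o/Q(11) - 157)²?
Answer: 361418121/14641 ≈ 24685.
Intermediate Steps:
c(V) = -2 + V
o = -14 (o = -3 + (11*(-2 + 0))/2 = -3 + (11*(-2))/2 = -3 + (½)*(-22) = -3 - 11 = -14)
(o/Q(11) - 157)² = (-14/(11²) - 157)² = (-14/121 - 157)² = (-19011/121)² = 361418121/14641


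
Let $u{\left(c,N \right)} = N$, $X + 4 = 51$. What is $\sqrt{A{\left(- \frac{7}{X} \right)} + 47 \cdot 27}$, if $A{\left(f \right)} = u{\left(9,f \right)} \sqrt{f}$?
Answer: $\frac{\sqrt{2803221 - 7 i \sqrt{329}}}{47} \approx 35.623 - 0.00080675 i$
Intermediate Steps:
$X = 47$ ($X = -4 + 51 = 47$)
$A{\left(f \right)} = f^{\frac{3}{2}}$ ($A{\left(f \right)} = f \sqrt{f} = f^{\frac{3}{2}}$)
$\sqrt{A{\left(- \frac{7}{X} \right)} + 47 \cdot 27} = \sqrt{\left(- \frac{7}{47}\right)^{\frac{3}{2}} + 47 \cdot 27} = \sqrt{\left(\left(-7\right) \frac{1}{47}\right)^{\frac{3}{2}} + 1269} = \sqrt{\left(- \frac{7}{47}\right)^{\frac{3}{2}} + 1269} = \sqrt{- \frac{7 i \sqrt{329}}{2209} + 1269} = \sqrt{1269 - \frac{7 i \sqrt{329}}{2209}}$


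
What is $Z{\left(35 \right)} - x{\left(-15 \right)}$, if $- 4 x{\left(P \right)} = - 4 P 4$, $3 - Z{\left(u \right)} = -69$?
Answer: $132$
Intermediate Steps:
$Z{\left(u \right)} = 72$ ($Z{\left(u \right)} = 3 - -69 = 3 + 69 = 72$)
$x{\left(P \right)} = 4 P$ ($x{\left(P \right)} = - \frac{- 4 P 4}{4} = - \frac{\left(-16\right) P}{4} = 4 P$)
$Z{\left(35 \right)} - x{\left(-15 \right)} = 72 - 4 \left(-15\right) = 72 - -60 = 72 + 60 = 132$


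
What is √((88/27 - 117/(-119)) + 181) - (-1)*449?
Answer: 449 + 4*√13280043/1071 ≈ 462.61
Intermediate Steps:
√((88/27 - 117/(-119)) + 181) - (-1)*449 = √((88*(1/27) - 117*(-1/119)) + 181) - 1*(-449) = √((88/27 + 117/119) + 181) + 449 = √(13631/3213 + 181) + 449 = √(595184/3213) + 449 = 4*√13280043/1071 + 449 = 449 + 4*√13280043/1071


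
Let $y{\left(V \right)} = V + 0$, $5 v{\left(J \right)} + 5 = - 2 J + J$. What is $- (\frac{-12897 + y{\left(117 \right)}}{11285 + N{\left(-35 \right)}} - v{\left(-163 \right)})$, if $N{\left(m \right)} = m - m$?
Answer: $\frac{369386}{11285} \approx 32.732$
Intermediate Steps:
$v{\left(J \right)} = -1 - \frac{J}{5}$ ($v{\left(J \right)} = -1 + \frac{- 2 J + J}{5} = -1 + \frac{\left(-1\right) J}{5} = -1 - \frac{J}{5}$)
$N{\left(m \right)} = 0$
$y{\left(V \right)} = V$
$- (\frac{-12897 + y{\left(117 \right)}}{11285 + N{\left(-35 \right)}} - v{\left(-163 \right)}) = - (\frac{-12897 + 117}{11285 + 0} - \left(-1 - - \frac{163}{5}\right)) = - (- \frac{12780}{11285} - \left(-1 + \frac{163}{5}\right)) = - (\left(-12780\right) \frac{1}{11285} - \frac{158}{5}) = - (- \frac{2556}{2257} - \frac{158}{5}) = \left(-1\right) \left(- \frac{369386}{11285}\right) = \frac{369386}{11285}$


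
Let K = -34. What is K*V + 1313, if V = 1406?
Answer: -46491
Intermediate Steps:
K*V + 1313 = -34*1406 + 1313 = -47804 + 1313 = -46491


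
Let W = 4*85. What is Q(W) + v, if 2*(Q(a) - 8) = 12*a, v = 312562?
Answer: 314610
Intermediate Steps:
W = 340
Q(a) = 8 + 6*a (Q(a) = 8 + (12*a)/2 = 8 + 6*a)
Q(W) + v = (8 + 6*340) + 312562 = (8 + 2040) + 312562 = 2048 + 312562 = 314610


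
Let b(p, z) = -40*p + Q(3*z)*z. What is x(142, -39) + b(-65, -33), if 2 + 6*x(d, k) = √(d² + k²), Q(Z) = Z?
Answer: 17600/3 + √21685/6 ≈ 5891.2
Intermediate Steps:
x(d, k) = -⅓ + √(d² + k²)/6
b(p, z) = -40*p + 3*z² (b(p, z) = -40*p + (3*z)*z = -40*p + 3*z²)
x(142, -39) + b(-65, -33) = (-⅓ + √(142² + (-39)²)/6) + (-40*(-65) + 3*(-33)²) = (-⅓ + √(20164 + 1521)/6) + (2600 + 3*1089) = (-⅓ + √21685/6) + (2600 + 3267) = (-⅓ + √21685/6) + 5867 = 17600/3 + √21685/6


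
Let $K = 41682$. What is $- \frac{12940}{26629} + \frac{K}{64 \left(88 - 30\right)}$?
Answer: $\frac{530958349}{49423424} \approx 10.743$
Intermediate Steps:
$- \frac{12940}{26629} + \frac{K}{64 \left(88 - 30\right)} = - \frac{12940}{26629} + \frac{41682}{64 \left(88 - 30\right)} = \left(-12940\right) \frac{1}{26629} + \frac{41682}{64 \cdot 58} = - \frac{12940}{26629} + \frac{41682}{3712} = - \frac{12940}{26629} + 41682 \cdot \frac{1}{3712} = - \frac{12940}{26629} + \frac{20841}{1856} = \frac{530958349}{49423424}$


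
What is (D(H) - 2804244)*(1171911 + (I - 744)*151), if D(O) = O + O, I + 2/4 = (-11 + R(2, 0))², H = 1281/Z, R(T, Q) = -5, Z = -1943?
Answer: -5983419897768465/1943 ≈ -3.0795e+12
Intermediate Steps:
H = -1281/1943 (H = 1281/(-1943) = 1281*(-1/1943) = -1281/1943 ≈ -0.65929)
I = 511/2 (I = -½ + (-11 - 5)² = -½ + (-16)² = -½ + 256 = 511/2 ≈ 255.50)
D(O) = 2*O
(D(H) - 2804244)*(1171911 + (I - 744)*151) = (2*(-1281/1943) - 2804244)*(1171911 + (511/2 - 744)*151) = (-2562/1943 - 2804244)*(1171911 - 977/2*151) = -5448648654*(1171911 - 147527/2)/1943 = -5448648654/1943*2196295/2 = -5983419897768465/1943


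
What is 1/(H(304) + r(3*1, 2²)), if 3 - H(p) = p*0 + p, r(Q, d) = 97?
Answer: -1/204 ≈ -0.0049020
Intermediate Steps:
H(p) = 3 - p (H(p) = 3 - (p*0 + p) = 3 - (0 + p) = 3 - p)
1/(H(304) + r(3*1, 2²)) = 1/((3 - 1*304) + 97) = 1/((3 - 304) + 97) = 1/(-301 + 97) = 1/(-204) = -1/204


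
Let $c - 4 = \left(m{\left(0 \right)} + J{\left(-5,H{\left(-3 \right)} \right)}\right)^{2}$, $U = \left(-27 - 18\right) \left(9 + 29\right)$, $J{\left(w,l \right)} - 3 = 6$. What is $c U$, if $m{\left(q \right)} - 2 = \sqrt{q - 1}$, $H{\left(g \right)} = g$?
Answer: $-212040 - 37620 i \approx -2.1204 \cdot 10^{5} - 37620.0 i$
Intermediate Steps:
$m{\left(q \right)} = 2 + \sqrt{-1 + q}$ ($m{\left(q \right)} = 2 + \sqrt{q - 1} = 2 + \sqrt{-1 + q}$)
$J{\left(w,l \right)} = 9$ ($J{\left(w,l \right)} = 3 + 6 = 9$)
$U = -1710$ ($U = \left(-45\right) 38 = -1710$)
$c = 4 + \left(11 + i\right)^{2}$ ($c = 4 + \left(\left(2 + \sqrt{-1 + 0}\right) + 9\right)^{2} = 4 + \left(\left(2 + \sqrt{-1}\right) + 9\right)^{2} = 4 + \left(\left(2 + i\right) + 9\right)^{2} = 4 + \left(11 + i\right)^{2} \approx 124.0 + 22.0 i$)
$c U = \left(124 + 22 i\right) \left(-1710\right) = -212040 - 37620 i$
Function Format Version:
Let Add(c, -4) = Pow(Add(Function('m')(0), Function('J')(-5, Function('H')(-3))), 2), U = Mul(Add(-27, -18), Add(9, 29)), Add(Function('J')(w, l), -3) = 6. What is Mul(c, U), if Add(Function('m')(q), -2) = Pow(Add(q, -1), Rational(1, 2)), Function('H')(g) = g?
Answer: Add(-212040, Mul(-37620, I)) ≈ Add(-2.1204e+5, Mul(-37620., I))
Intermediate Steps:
Function('m')(q) = Add(2, Pow(Add(-1, q), Rational(1, 2))) (Function('m')(q) = Add(2, Pow(Add(q, -1), Rational(1, 2))) = Add(2, Pow(Add(-1, q), Rational(1, 2))))
Function('J')(w, l) = 9 (Function('J')(w, l) = Add(3, 6) = 9)
U = -1710 (U = Mul(-45, 38) = -1710)
c = Add(4, Pow(Add(11, I), 2)) (c = Add(4, Pow(Add(Add(2, Pow(Add(-1, 0), Rational(1, 2))), 9), 2)) = Add(4, Pow(Add(Add(2, Pow(-1, Rational(1, 2))), 9), 2)) = Add(4, Pow(Add(Add(2, I), 9), 2)) = Add(4, Pow(Add(11, I), 2)) ≈ Add(124.00, Mul(22.000, I)))
Mul(c, U) = Mul(Add(124, Mul(22, I)), -1710) = Add(-212040, Mul(-37620, I))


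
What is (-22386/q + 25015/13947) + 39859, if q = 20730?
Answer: 1920715439783/48186885 ≈ 39860.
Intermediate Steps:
(-22386/q + 25015/13947) + 39859 = (-22386/20730 + 25015/13947) + 39859 = (-22386*1/20730 + 25015*(1/13947)) + 39859 = (-3731/3455 + 25015/13947) + 39859 = 34390568/48186885 + 39859 = 1920715439783/48186885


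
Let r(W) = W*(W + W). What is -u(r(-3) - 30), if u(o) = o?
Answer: 12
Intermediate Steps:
r(W) = 2*W**2 (r(W) = W*(2*W) = 2*W**2)
-u(r(-3) - 30) = -(2*(-3)**2 - 30) = -(2*9 - 30) = -(18 - 30) = -1*(-12) = 12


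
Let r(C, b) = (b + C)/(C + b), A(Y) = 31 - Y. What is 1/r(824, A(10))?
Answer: 1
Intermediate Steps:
r(C, b) = 1 (r(C, b) = (C + b)/(C + b) = 1)
1/r(824, A(10)) = 1/1 = 1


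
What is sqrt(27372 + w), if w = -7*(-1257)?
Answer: 3*sqrt(4019) ≈ 190.19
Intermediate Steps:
w = 8799
sqrt(27372 + w) = sqrt(27372 + 8799) = sqrt(36171) = 3*sqrt(4019)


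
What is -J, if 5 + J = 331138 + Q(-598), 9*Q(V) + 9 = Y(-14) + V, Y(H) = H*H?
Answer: -993262/3 ≈ -3.3109e+5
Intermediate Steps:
Y(H) = H²
Q(V) = 187/9 + V/9 (Q(V) = -1 + ((-14)² + V)/9 = -1 + (196 + V)/9 = -1 + (196/9 + V/9) = 187/9 + V/9)
J = 993262/3 (J = -5 + (331138 + (187/9 + (⅑)*(-598))) = -5 + (331138 + (187/9 - 598/9)) = -5 + (331138 - 137/3) = -5 + 993277/3 = 993262/3 ≈ 3.3109e+5)
-J = -1*993262/3 = -993262/3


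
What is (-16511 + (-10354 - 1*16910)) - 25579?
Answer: -69354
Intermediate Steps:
(-16511 + (-10354 - 1*16910)) - 25579 = (-16511 + (-10354 - 16910)) - 25579 = (-16511 - 27264) - 25579 = -43775 - 25579 = -69354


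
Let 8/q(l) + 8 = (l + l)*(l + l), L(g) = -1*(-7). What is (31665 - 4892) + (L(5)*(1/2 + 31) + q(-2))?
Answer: 53989/2 ≈ 26995.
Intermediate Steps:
L(g) = 7
q(l) = 8/(-8 + 4*l²) (q(l) = 8/(-8 + (l + l)*(l + l)) = 8/(-8 + (2*l)*(2*l)) = 8/(-8 + 4*l²))
(31665 - 4892) + (L(5)*(1/2 + 31) + q(-2)) = (31665 - 4892) + (7*(1/2 + 31) + 2/(-2 + (-2)²)) = 26773 + (7*(½ + 31) + 2/(-2 + 4)) = 26773 + (7*(63/2) + 2/2) = 26773 + (441/2 + 2*(½)) = 26773 + (441/2 + 1) = 26773 + 443/2 = 53989/2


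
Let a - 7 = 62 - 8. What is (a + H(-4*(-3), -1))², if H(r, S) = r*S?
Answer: 2401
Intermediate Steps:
H(r, S) = S*r
a = 61 (a = 7 + (62 - 8) = 7 + 54 = 61)
(a + H(-4*(-3), -1))² = (61 - (-4)*(-3))² = (61 - 1*12)² = (61 - 12)² = 49² = 2401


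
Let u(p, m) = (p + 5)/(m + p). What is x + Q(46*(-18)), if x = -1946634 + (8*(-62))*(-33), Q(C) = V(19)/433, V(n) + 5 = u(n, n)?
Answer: -15880298465/8227 ≈ -1.9303e+6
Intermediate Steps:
u(p, m) = (5 + p)/(m + p)
V(n) = -5 + (5 + n)/(2*n) (V(n) = -5 + (5 + n)/(n + n) = -5 + (5 + n)/((2*n)) = -5 + (1/(2*n))*(5 + n) = -5 + (5 + n)/(2*n))
Q(C) = -83/8227 (Q(C) = ((1/2)*(5 - 9*19)/19)/433 = ((1/2)*(1/19)*(5 - 171))*(1/433) = ((1/2)*(1/19)*(-166))*(1/433) = -83/19*1/433 = -83/8227)
x = -1930266 (x = -1946634 - 496*(-33) = -1946634 + 16368 = -1930266)
x + Q(46*(-18)) = -1930266 - 83/8227 = -15880298465/8227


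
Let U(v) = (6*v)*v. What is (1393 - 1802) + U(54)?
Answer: 17087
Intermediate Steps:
U(v) = 6*v**2
(1393 - 1802) + U(54) = (1393 - 1802) + 6*54**2 = -409 + 6*2916 = -409 + 17496 = 17087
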